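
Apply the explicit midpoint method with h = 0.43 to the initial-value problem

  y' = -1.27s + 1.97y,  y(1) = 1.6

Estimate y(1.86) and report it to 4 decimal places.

Midpoint: k1 = f(s_n, y_n); k2 = f(s_n + h/2, y_n + (h/2)·k1); y_{n+1} = y_n + h·k2.
s=1.000000, y=1.600000:
  k1 = f(1.000000, 1.600000) = 1.882000
  k2 = f(1.215000, 2.004630) = 2.406071
  y ← 1.600000 + 0.43·2.406071 = 2.634611
s=1.430000, y=2.634611:
  k1 = f(1.430000, 2.634611) = 3.374083
  k2 = f(1.645000, 3.360038) = 4.530126
  y ← 2.634611 + 0.43·4.530126 = 4.582565
y(1.86) ≈ 4.5826

4.5826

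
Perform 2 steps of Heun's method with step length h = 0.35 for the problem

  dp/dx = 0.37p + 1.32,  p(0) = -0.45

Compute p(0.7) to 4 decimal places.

0.4690

Heun: k1 = f(x_n, p_n); k2 = f(x_n + h, p_n + h·k1); p_{n+1} = p_n + (h/2)·(k1 + k2).
x=0.000000, p=-0.450000:
  k1 = f(0.000000, -0.450000) = 1.153500
  k2 = f(0.350000, -0.046275) = 1.302878
  p ← -0.450000 + (0.35/2)·(1.153500 + 1.302878) = -0.020134
x=0.350000, p=-0.020134:
  k1 = f(0.350000, -0.020134) = 1.312550
  k2 = f(0.700000, 0.439259) = 1.482526
  p ← -0.020134 + (0.35/2)·(1.312550 + 1.482526) = 0.469005
p(0.7) ≈ 0.4690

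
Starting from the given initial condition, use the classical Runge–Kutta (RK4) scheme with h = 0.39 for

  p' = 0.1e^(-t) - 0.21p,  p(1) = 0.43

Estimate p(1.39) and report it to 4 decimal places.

0.4076

RK4: k1 = f(t_n, p_n); k2 = f(t_n + h/2, p_n + (h/2)·k1); k3 = f(t_n + h/2, p_n + (h/2)·k2); k4 = f(t_n + h, p_n + h·k3); p_{n+1} = p_n + (h/6)·(k1 + 2k2 + 2k3 + k4).
t=1.000000, p=0.430000:
  k1 = f(1.000000, 0.430000) = -0.053512
  k2 = f(1.195000, 0.419565) = -0.057838
  k3 = f(1.195000, 0.418722) = -0.057661
  k4 = f(1.390000, 0.407512) = -0.060670
  p ← 0.430000 + (0.39/6)·(k1 + 2k2 + 2k3 + k4) = 0.407563
p(1.39) ≈ 0.4076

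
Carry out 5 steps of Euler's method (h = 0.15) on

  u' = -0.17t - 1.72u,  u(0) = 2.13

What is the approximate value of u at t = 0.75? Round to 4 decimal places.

Euler: u_{n+1} = u_n + h·f(t_n, u_n).
t=0.000000, u=2.130000: f=-3.663600 → u ← 2.130000 + 0.15·(-3.663600) = 1.580460
t=0.150000, u=1.580460: f=-2.743891 → u ← 1.580460 + 0.15·(-2.743891) = 1.168876
t=0.300000, u=1.168876: f=-2.061467 → u ← 1.168876 + 0.15·(-2.061467) = 0.859656
t=0.450000, u=0.859656: f=-1.555109 → u ← 0.859656 + 0.15·(-1.555109) = 0.626390
t=0.600000, u=0.626390: f=-1.179391 → u ← 0.626390 + 0.15·(-1.179391) = 0.449481
u(0.75) ≈ 0.4495

0.4495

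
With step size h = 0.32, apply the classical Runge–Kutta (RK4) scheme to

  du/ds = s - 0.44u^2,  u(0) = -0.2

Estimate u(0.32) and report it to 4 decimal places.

RK4: k1 = f(s_n, u_n); k2 = f(s_n + h/2, u_n + (h/2)·k1); k3 = f(s_n + h/2, u_n + (h/2)·k2); k4 = f(s_n + h, u_n + h·k3); u_{n+1} = u_n + (h/6)·(k1 + 2k2 + 2k3 + k4).
s=0.000000, u=-0.200000:
  k1 = f(0.000000, -0.200000) = -0.017600
  k2 = f(0.160000, -0.202816) = 0.141901
  k3 = f(0.160000, -0.177296) = 0.146169
  k4 = f(0.320000, -0.153226) = 0.309670
  u ← -0.200000 + (0.32/6)·(k1 + 2k2 + 2k3 + k4) = -0.153695
u(0.32) ≈ -0.1537

-0.1537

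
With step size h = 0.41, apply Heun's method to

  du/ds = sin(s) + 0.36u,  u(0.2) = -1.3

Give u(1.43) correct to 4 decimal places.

Heun: k1 = f(s_n, u_n); k2 = f(s_n + h, u_n + h·k1); u_{n+1} = u_n + (h/2)·(k1 + k2).
s=0.200000, u=-1.300000:
  k1 = f(0.200000, -1.300000) = -0.269331
  k2 = f(0.610000, -1.410426) = 0.065114
  u ← -1.300000 + (0.41/2)·(-0.269331 + 0.065114) = -1.341864
s=0.610000, u=-1.341864:
  k1 = f(0.610000, -1.341864) = 0.089796
  k2 = f(1.020000, -1.305048) = 0.382291
  u ← -1.341864 + (0.41/2)·(0.089796 + 0.382291) = -1.245087
s=1.020000, u=-1.245087:
  k1 = f(1.020000, -1.245087) = 0.403877
  k2 = f(1.430000, -1.079497) = 0.601486
  u ← -1.245087 + (0.41/2)·(0.403877 + 0.601486) = -1.038987
u(1.43) ≈ -1.0390

-1.0390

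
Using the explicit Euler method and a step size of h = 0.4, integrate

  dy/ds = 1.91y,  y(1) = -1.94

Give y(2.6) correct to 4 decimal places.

-18.7843

Euler: y_{n+1} = y_n + h·f(s_n, y_n).
s=1.000000, y=-1.940000: f=-3.705400 → y ← -1.940000 + 0.4·(-3.705400) = -3.422160
s=1.400000, y=-3.422160: f=-6.536326 → y ← -3.422160 + 0.4·(-6.536326) = -6.036690
s=1.800000, y=-6.036690: f=-11.530078 → y ← -6.036690 + 0.4·(-11.530078) = -10.648722
s=2.200000, y=-10.648722: f=-20.339058 → y ← -10.648722 + 0.4·(-20.339058) = -18.784345
y(2.6) ≈ -18.7843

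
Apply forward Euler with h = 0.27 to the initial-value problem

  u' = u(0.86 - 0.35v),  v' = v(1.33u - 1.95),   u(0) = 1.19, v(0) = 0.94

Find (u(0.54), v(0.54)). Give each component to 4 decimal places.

1.5677, 0.8147

Euler on (u,v): u_{n+1} = u_n + h·u', v_{n+1} = v_n + h·v'.
0.000000: (1.190000, 0.940000); f=(0.631890, -0.345262) → (1.360610, 0.846779)
0.270000: (1.360610, 0.846779); f=(0.766877, -0.118878) → (1.567667, 0.814682)
(u(0.54), v(0.54)) ≈ (1.5677, 0.8147)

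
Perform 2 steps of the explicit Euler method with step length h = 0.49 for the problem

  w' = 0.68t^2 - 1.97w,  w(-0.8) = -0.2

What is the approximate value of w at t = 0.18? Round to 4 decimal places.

Euler: w_{n+1} = w_n + h·f(t_n, w_n).
t=-0.800000, w=-0.200000: f=0.829200 → w ← -0.200000 + 0.49·0.829200 = 0.206308
t=-0.310000, w=0.206308: f=-0.341079 → w ← 0.206308 + 0.49·(-0.341079) = 0.039179
w(0.18) ≈ 0.0392

0.0392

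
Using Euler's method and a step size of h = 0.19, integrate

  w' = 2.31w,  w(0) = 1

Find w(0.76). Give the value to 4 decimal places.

Euler: w_{n+1} = w_n + h·f(t_n, w_n).
t=0.000000, w=1.000000: f=2.310000 → w ← 1.000000 + 0.19·2.310000 = 1.438900
t=0.190000, w=1.438900: f=3.323859 → w ← 1.438900 + 0.19·3.323859 = 2.070433
t=0.380000, w=2.070433: f=4.782701 → w ← 2.070433 + 0.19·4.782701 = 2.979146
t=0.570000, w=2.979146: f=6.881828 → w ← 2.979146 + 0.19·6.881828 = 4.286694
w(0.76) ≈ 4.2867

4.2867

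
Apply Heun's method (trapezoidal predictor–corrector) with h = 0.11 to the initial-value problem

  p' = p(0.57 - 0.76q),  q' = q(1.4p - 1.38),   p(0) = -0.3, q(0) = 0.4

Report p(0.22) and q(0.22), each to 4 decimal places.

Heun on (p,q): k1 = f(x_n, state_n); k2 = f(x_n + h, state_n + h·k1); state_{n+1} = state_n + (h/2)·(k1 + k2).
0.000000: (-0.300000, 0.400000)
  k1 = (-0.079800, -0.720000)
  predictor → (-0.308778, 0.320800)
  k2 = (-0.100721, -0.581382)
  → (-0.309929, 0.328424)
0.110000: (-0.309929, 0.328424)
  k1 = (-0.099300, -0.595728)
  predictor → (-0.320852, 0.262894)
  k2 = (-0.118780, -0.480883)
  → (-0.321923, 0.269210)
(p(0.22), q(0.22)) ≈ (-0.3219, 0.2692)

-0.3219, 0.2692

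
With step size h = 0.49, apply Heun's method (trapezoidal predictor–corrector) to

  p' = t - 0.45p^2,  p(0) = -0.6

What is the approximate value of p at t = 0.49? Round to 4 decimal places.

-0.5705

Heun: k1 = f(t_n, p_n); k2 = f(t_n + h, p_n + h·k1); p_{n+1} = p_n + (h/2)·(k1 + k2).
t=0.000000, p=-0.600000:
  k1 = f(0.000000, -0.600000) = -0.162000
  k2 = f(0.490000, -0.679380) = 0.282299
  p ← -0.600000 + (0.49/2)·(-0.162000 + 0.282299) = -0.570527
p(0.49) ≈ -0.5705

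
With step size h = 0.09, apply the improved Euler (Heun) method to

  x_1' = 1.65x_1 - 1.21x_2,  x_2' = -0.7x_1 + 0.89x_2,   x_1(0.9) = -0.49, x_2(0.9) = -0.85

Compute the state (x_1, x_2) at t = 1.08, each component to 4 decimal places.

Heun on (x_1,x_2): k1 = f(t_n, state_n); k2 = f(t_n + h, state_n + h·k1); state_{n+1} = state_n + (h/2)·(k1 + k2).
0.900000: (-0.490000, -0.850000)
  k1 = (0.220000, -0.413500)
  predictor → (-0.470200, -0.887215)
  k2 = (0.297700, -0.460481)
  → (-0.466703, -0.889329)
0.990000: (-0.466703, -0.889329)
  k1 = (0.306028, -0.464811)
  predictor → (-0.439161, -0.931162)
  k2 = (0.402090, -0.521322)
  → (-0.434838, -0.933705)
(x_1(1.08), x_2(1.08)) ≈ (-0.4348, -0.9337)

-0.4348, -0.9337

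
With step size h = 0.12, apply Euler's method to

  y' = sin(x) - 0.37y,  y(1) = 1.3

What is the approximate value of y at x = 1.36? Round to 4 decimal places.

1.4433

Euler: y_{n+1} = y_n + h·f(x_n, y_n).
x=1.000000, y=1.300000: f=0.360471 → y ← 1.300000 + 0.12·0.360471 = 1.343257
x=1.120000, y=1.343257: f=0.403096 → y ← 1.343257 + 0.12·0.403096 = 1.391628
x=1.240000, y=1.391628: f=0.430882 → y ← 1.391628 + 0.12·0.430882 = 1.443334
y(1.36) ≈ 1.4433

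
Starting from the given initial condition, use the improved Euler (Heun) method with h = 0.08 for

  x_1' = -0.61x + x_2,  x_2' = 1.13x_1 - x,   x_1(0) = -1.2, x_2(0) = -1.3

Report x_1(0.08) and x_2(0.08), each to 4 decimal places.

-1.3103, -1.4164

Heun on (x_1,x_2): k1 = f(x_n, state_n); k2 = f(x_n + h, state_n + h·k1); state_{n+1} = state_n + (h/2)·(k1 + k2).
0.000000: (-1.200000, -1.300000)
  k1 = (-1.300000, -1.356000)
  predictor → (-1.304000, -1.408480)
  k2 = (-1.457280, -1.553520)
  → (-1.310291, -1.416381)
(x_1(0.08), x_2(0.08)) ≈ (-1.3103, -1.4164)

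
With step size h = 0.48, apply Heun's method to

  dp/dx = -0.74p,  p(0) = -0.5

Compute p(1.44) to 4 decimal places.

-0.1774

Heun: k1 = f(x_n, p_n); k2 = f(x_n + h, p_n + h·k1); p_{n+1} = p_n + (h/2)·(k1 + k2).
x=0.000000, p=-0.500000:
  k1 = f(0.000000, -0.500000) = 0.370000
  k2 = f(0.480000, -0.322400) = 0.238576
  p ← -0.500000 + (0.48/2)·(0.370000 + 0.238576) = -0.353942
x=0.480000, p=-0.353942:
  k1 = f(0.480000, -0.353942) = 0.261917
  k2 = f(0.960000, -0.228222) = 0.168884
  p ← -0.353942 + (0.48/2)·(0.261917 + 0.168884) = -0.250550
x=0.960000, p=-0.250550:
  k1 = f(0.960000, -0.250550) = 0.185407
  k2 = f(1.440000, -0.161554) = 0.119550
  p ← -0.250550 + (0.48/2)·(0.185407 + 0.119550) = -0.177360
p(1.44) ≈ -0.1774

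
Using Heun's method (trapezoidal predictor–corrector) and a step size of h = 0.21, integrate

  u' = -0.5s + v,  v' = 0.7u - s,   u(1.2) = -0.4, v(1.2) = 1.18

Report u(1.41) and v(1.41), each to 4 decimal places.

Heun on (u,v): k1 = f(s_n, state_n); k2 = f(s_n + h, state_n + h·k1); state_{n+1} = state_n + (h/2)·(k1 + k2).
1.200000: (-0.400000, 1.180000)
  k1 = (0.580000, -1.480000)
  predictor → (-0.278200, 0.869200)
  k2 = (0.164200, -1.604740)
  → (-0.321859, 0.856102)
(u(1.41), v(1.41)) ≈ (-0.3219, 0.8561)

-0.3219, 0.8561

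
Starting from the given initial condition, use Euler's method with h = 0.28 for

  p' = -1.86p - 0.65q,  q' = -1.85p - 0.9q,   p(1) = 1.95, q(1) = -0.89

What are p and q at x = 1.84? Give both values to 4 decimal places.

Euler on (p,q): p_{n+1} = p_n + h·p', q_{n+1} = q_n + h·q'.
1.000000: (1.950000, -0.890000); f=(-3.048500, -2.806500) → (1.096420, -1.675820)
1.280000: (1.096420, -1.675820); f=(-0.950058, -0.520139) → (0.830404, -1.821459)
1.560000: (0.830404, -1.821459); f=(-0.360603, 0.103066) → (0.729435, -1.792600)
(p(1.84), q(1.84)) ≈ (0.7294, -1.7926)

0.7294, -1.7926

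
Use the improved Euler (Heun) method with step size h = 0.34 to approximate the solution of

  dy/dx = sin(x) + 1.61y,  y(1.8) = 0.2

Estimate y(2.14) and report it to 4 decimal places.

Heun: k1 = f(x_n, y_n); k2 = f(x_n + h, y_n + h·k1); y_{n+1} = y_n + (h/2)·(k1 + k2).
x=1.800000, y=0.200000:
  k1 = f(1.800000, 0.200000) = 1.295848
  k2 = f(2.140000, 0.640588) = 1.873677
  y ← 0.200000 + (0.34/2)·(1.295848 + 1.873677) = 0.738819
y(2.14) ≈ 0.7388

0.7388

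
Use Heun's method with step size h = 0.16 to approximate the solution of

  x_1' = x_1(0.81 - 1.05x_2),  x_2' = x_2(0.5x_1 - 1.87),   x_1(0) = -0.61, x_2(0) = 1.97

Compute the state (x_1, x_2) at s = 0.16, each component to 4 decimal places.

-0.5276, 1.4100

Heun on (x_1,x_2): k1 = f(s_n, state_n); k2 = f(s_n + h, state_n + h·k1); state_{n+1} = state_n + (h/2)·(k1 + k2).
0.000000: (-0.610000, 1.970000)
  k1 = (0.767685, -4.284750)
  predictor → (-0.487170, 1.284440)
  k2 = (0.262420, -2.714773)
  → (-0.527592, 1.410038)
(x_1(0.16), x_2(0.16)) ≈ (-0.5276, 1.4100)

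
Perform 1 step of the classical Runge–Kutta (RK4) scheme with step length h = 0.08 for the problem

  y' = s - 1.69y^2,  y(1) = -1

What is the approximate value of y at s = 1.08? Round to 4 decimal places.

-1.0600

RK4: k1 = f(s_n, y_n); k2 = f(s_n + h/2, y_n + (h/2)·k1); k3 = f(s_n + h/2, y_n + (h/2)·k2); k4 = f(s_n + h, y_n + h·k3); y_{n+1} = y_n + (h/6)·(k1 + 2k2 + 2k3 + k4).
s=1.000000, y=-1.000000:
  k1 = f(1.000000, -1.000000) = -0.690000
  k2 = f(1.040000, -1.027600) = -0.744575
  k3 = f(1.040000, -1.029783) = -0.752166
  k4 = f(1.080000, -1.060173) = -0.819505
  y ← -1.000000 + (0.08/6)·(k1 + 2k2 + 2k3 + k4) = -1.060040
y(1.08) ≈ -1.0600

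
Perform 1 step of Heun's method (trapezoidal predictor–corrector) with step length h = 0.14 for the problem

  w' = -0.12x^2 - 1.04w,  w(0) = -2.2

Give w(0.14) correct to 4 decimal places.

-1.9032

Heun: k1 = f(x_n, w_n); k2 = f(x_n + h, w_n + h·k1); w_{n+1} = w_n + (h/2)·(k1 + k2).
x=0.000000, w=-2.200000:
  k1 = f(0.000000, -2.200000) = 2.288000
  k2 = f(0.140000, -1.879680) = 1.952515
  w ← -2.200000 + (0.14/2)·(2.288000 + 1.952515) = -1.903164
w(0.14) ≈ -1.9032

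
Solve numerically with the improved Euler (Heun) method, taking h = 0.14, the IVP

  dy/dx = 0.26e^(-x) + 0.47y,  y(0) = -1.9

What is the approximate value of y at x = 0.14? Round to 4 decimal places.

-1.9939

Heun: k1 = f(x_n, y_n); k2 = f(x_n + h, y_n + h·k1); y_{n+1} = y_n + (h/2)·(k1 + k2).
x=0.000000, y=-1.900000:
  k1 = f(0.000000, -1.900000) = -0.633000
  k2 = f(0.140000, -1.988620) = -0.708618
  y ← -1.900000 + (0.14/2)·(-0.633000 + (-0.708618)) = -1.993913
y(0.14) ≈ -1.9939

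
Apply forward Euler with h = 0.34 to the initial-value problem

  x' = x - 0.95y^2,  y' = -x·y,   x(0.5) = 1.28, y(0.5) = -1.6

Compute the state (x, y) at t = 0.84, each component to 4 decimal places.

0.8883, -0.9037

Euler on (x,y): x_{n+1} = x_n + h·x', y_{n+1} = y_n + h·y'.
0.500000: (1.280000, -1.600000); f=(-1.152000, 2.048000) → (0.888320, -0.903680)
(x(0.84), y(0.84)) ≈ (0.8883, -0.9037)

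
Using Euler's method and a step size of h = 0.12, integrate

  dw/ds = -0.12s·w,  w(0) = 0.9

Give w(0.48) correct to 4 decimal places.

Euler: w_{n+1} = w_n + h·f(s_n, w_n).
s=0.000000, w=0.900000: f=0.000000 → w ← 0.900000 + 0.12·0.000000 = 0.900000
s=0.120000, w=0.900000: f=-0.012960 → w ← 0.900000 + 0.12·(-0.012960) = 0.898445
s=0.240000, w=0.898445: f=-0.025875 → w ← 0.898445 + 0.12·(-0.025875) = 0.895340
s=0.360000, w=0.895340: f=-0.038679 → w ← 0.895340 + 0.12·(-0.038679) = 0.890698
w(0.48) ≈ 0.8907

0.8907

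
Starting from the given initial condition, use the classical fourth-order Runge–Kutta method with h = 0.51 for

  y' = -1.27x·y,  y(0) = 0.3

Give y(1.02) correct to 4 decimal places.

RK4: k1 = f(x_n, y_n); k2 = f(x_n + h/2, y_n + (h/2)·k1); k3 = f(x_n + h/2, y_n + (h/2)·k2); k4 = f(x_n + h, y_n + h·k3); y_{n+1} = y_n + (h/6)·(k1 + 2k2 + 2k3 + k4).
x=0.000000, y=0.300000:
  k1 = f(0.000000, 0.300000) = 0.000000
  k2 = f(0.255000, 0.300000) = -0.097155
  k3 = f(0.255000, 0.275225) = -0.089132
  k4 = f(0.510000, 0.254543) = -0.164867
  y ← 0.300000 + (0.51/6)·(k1 + 2k2 + 2k3 + k4) = 0.254318
x=0.510000, y=0.254318:
  k1 = f(0.510000, 0.254318) = -0.164721
  k2 = f(0.765000, 0.212314) = -0.206273
  k3 = f(0.765000, 0.201718) = -0.195979
  k4 = f(1.020000, 0.154368) = -0.199969
  y ← 0.254318 + (0.51/6)·(k1 + 2k2 + 2k3 + k4) = 0.154936
y(1.02) ≈ 0.1549

0.1549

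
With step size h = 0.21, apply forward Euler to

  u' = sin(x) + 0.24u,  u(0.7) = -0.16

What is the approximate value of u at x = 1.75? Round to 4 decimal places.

Euler: u_{n+1} = u_n + h·f(x_n, u_n).
x=0.700000, u=-0.160000: f=0.605818 → u ← -0.160000 + 0.21·0.605818 = -0.032778
x=0.910000, u=-0.032778: f=0.781637 → u ← -0.032778 + 0.21·0.781637 = 0.131365
x=1.120000, u=0.131365: f=0.931628 → u ← 0.131365 + 0.21·0.931628 = 0.327007
x=1.330000, u=0.327007: f=1.049630 → u ← 0.327007 + 0.21·1.049630 = 0.547430
x=1.540000, u=0.547430: f=1.130909 → u ← 0.547430 + 0.21·1.130909 = 0.784921
u(1.75) ≈ 0.7849

0.7849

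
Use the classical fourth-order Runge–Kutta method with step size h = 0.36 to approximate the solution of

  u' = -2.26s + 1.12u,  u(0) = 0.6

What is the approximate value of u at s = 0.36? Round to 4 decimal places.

0.7298

RK4: k1 = f(s_n, u_n); k2 = f(s_n + h/2, u_n + (h/2)·k1); k3 = f(s_n + h/2, u_n + (h/2)·k2); k4 = f(s_n + h, u_n + h·k3); u_{n+1} = u_n + (h/6)·(k1 + 2k2 + 2k3 + k4).
s=0.000000, u=0.600000:
  k1 = f(0.000000, 0.600000) = 0.672000
  k2 = f(0.180000, 0.720960) = 0.400675
  k3 = f(0.180000, 0.672122) = 0.345976
  k4 = f(0.360000, 0.724551) = -0.002102
  u ← 0.600000 + (0.36/6)·(k1 + 2k2 + 2k3 + k4) = 0.729792
u(0.36) ≈ 0.7298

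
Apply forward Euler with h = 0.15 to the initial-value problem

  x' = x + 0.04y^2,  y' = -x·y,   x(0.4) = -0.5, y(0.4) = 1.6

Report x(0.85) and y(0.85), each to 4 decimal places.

-0.6989, 2.0394

Euler on (x,y): x_{n+1} = x_n + h·x', y_{n+1} = y_n + h·y'.
0.400000: (-0.500000, 1.600000); f=(-0.397600, 0.800000) → (-0.559640, 1.720000)
0.550000: (-0.559640, 1.720000); f=(-0.441304, 0.962581) → (-0.625836, 1.864387)
0.700000: (-0.625836, 1.864387); f=(-0.486798, 1.166800) → (-0.698855, 2.039407)
(x(0.85), y(0.85)) ≈ (-0.6989, 2.0394)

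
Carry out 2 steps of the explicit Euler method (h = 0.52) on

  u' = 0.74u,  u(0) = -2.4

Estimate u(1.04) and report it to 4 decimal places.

-4.6024

Euler: u_{n+1} = u_n + h·f(t_n, u_n).
t=0.000000, u=-2.400000: f=-1.776000 → u ← -2.400000 + 0.52·(-1.776000) = -3.323520
t=0.520000, u=-3.323520: f=-2.459405 → u ← -3.323520 + 0.52·(-2.459405) = -4.602410
u(1.04) ≈ -4.6024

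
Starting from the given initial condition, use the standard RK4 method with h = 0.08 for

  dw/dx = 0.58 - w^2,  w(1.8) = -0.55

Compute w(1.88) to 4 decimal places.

-0.5268

RK4: k1 = f(x_n, w_n); k2 = f(x_n + h/2, w_n + (h/2)·k1); k3 = f(x_n + h/2, w_n + (h/2)·k2); k4 = f(x_n + h, w_n + h·k3); w_{n+1} = w_n + (h/6)·(k1 + 2k2 + 2k3 + k4).
x=1.800000, w=-0.550000:
  k1 = f(1.800000, -0.550000) = 0.277500
  k2 = f(1.840000, -0.538900) = 0.289587
  k3 = f(1.840000, -0.538417) = 0.290108
  k4 = f(1.880000, -0.526791) = 0.302491
  w ← -0.550000 + (0.08/6)·(k1 + 2k2 + 2k3 + k4) = -0.526808
w(1.88) ≈ -0.5268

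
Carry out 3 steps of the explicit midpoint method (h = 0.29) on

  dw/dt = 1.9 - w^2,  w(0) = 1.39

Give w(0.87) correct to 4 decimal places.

1.3800

Midpoint: k1 = f(t_n, w_n); k2 = f(t_n + h/2, w_n + (h/2)·k1); w_{n+1} = w_n + h·k2.
t=0.000000, w=1.390000:
  k1 = f(0.000000, 1.390000) = -0.032100
  k2 = f(0.145000, 1.385345) = -0.019182
  w ← 1.390000 + 0.29·(-0.019182) = 1.384437
t=0.290000, w=1.384437:
  k1 = f(0.290000, 1.384437) = -0.016666
  k2 = f(0.435000, 1.382021) = -0.009981
  w ← 1.384437 + 0.29·(-0.009981) = 1.381543
t=0.580000, w=1.381543:
  k1 = f(0.580000, 1.381543) = -0.008660
  k2 = f(0.725000, 1.380287) = -0.005192
  w ← 1.381543 + 0.29·(-0.005192) = 1.380037
w(0.87) ≈ 1.3800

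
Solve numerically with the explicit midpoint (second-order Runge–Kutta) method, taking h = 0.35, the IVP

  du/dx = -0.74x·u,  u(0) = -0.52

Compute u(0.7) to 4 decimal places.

-0.4320

Midpoint: k1 = f(x_n, u_n); k2 = f(x_n + h/2, u_n + (h/2)·k1); u_{n+1} = u_n + h·k2.
x=0.000000, u=-0.520000:
  k1 = f(0.000000, -0.520000) = 0.000000
  k2 = f(0.175000, -0.520000) = 0.067340
  u ← -0.520000 + 0.35·0.067340 = -0.496431
x=0.350000, u=-0.496431:
  k1 = f(0.350000, -0.496431) = 0.128576
  k2 = f(0.525000, -0.473930) = 0.184122
  u ← -0.496431 + 0.35·0.184122 = -0.431988
u(0.7) ≈ -0.4320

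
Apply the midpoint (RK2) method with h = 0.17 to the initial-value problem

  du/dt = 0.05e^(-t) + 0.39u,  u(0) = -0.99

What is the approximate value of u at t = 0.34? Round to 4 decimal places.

-1.1148

Midpoint: k1 = f(t_n, u_n); k2 = f(t_n + h/2, u_n + (h/2)·k1); u_{n+1} = u_n + h·k2.
t=0.000000, u=-0.990000:
  k1 = f(0.000000, -0.990000) = -0.336100
  k2 = f(0.085000, -1.018568) = -0.351316
  u ← -0.990000 + 0.17·(-0.351316) = -1.049724
t=0.170000, u=-1.049724:
  k1 = f(0.170000, -1.049724) = -0.367209
  k2 = f(0.255000, -1.080937) = -0.382819
  u ← -1.049724 + 0.17·(-0.382819) = -1.114803
u(0.34) ≈ -1.1148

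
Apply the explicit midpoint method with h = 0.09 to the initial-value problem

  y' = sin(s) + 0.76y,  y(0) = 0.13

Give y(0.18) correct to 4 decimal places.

0.1658

Midpoint: k1 = f(s_n, y_n); k2 = f(s_n + h/2, y_n + (h/2)·k1); y_{n+1} = y_n + h·k2.
s=0.000000, y=0.130000:
  k1 = f(0.000000, 0.130000) = 0.098800
  k2 = f(0.045000, 0.134446) = 0.147164
  y ← 0.130000 + 0.09·0.147164 = 0.143245
s=0.090000, y=0.143245:
  k1 = f(0.090000, 0.143245) = 0.198745
  k2 = f(0.135000, 0.152188) = 0.250253
  y ← 0.143245 + 0.09·0.250253 = 0.165768
y(0.18) ≈ 0.1658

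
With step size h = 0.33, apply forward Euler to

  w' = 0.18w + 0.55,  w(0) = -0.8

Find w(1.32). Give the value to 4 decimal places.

Euler: w_{n+1} = w_n + h·f(s_n, w_n).
s=0.000000, w=-0.800000: f=0.406000 → w ← -0.800000 + 0.33·0.406000 = -0.666020
s=0.330000, w=-0.666020: f=0.430116 → w ← -0.666020 + 0.33·0.430116 = -0.524082
s=0.660000, w=-0.524082: f=0.455665 → w ← -0.524082 + 0.33·0.455665 = -0.373712
s=0.990000, w=-0.373712: f=0.482732 → w ← -0.373712 + 0.33·0.482732 = -0.214411
w(1.32) ≈ -0.2144

-0.2144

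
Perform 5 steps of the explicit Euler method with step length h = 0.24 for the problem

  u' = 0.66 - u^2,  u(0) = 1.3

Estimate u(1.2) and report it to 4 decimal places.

0.8396

Euler: u_{n+1} = u_n + h·f(x_n, u_n).
x=0.000000, u=1.300000: f=-1.030000 → u ← 1.300000 + 0.24·(-1.030000) = 1.052800
x=0.240000, u=1.052800: f=-0.448388 → u ← 1.052800 + 0.24·(-0.448388) = 0.945187
x=0.480000, u=0.945187: f=-0.233378 → u ← 0.945187 + 0.24·(-0.233378) = 0.889176
x=0.720000, u=0.889176: f=-0.130634 → u ← 0.889176 + 0.24·(-0.130634) = 0.857824
x=0.960000, u=0.857824: f=-0.075862 → u ← 0.857824 + 0.24·(-0.075862) = 0.839617
u(1.2) ≈ 0.8396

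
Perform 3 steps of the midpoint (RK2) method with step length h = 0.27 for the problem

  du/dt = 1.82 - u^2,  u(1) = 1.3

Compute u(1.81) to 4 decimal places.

1.3415

Midpoint: k1 = f(t_n, u_n); k2 = f(t_n + h/2, u_n + (h/2)·k1); u_{n+1} = u_n + h·k2.
t=1.000000, u=1.300000:
  k1 = f(1.000000, 1.300000) = 0.130000
  k2 = f(1.135000, 1.317550) = 0.084062
  u ← 1.300000 + 0.27·0.084062 = 1.322697
t=1.270000, u=1.322697:
  k1 = f(1.270000, 1.322697) = 0.070473
  k2 = f(1.405000, 1.332211) = 0.045215
  u ← 1.322697 + 0.27·0.045215 = 1.334905
t=1.540000, u=1.334905:
  k1 = f(1.540000, 1.334905) = 0.038029
  k2 = f(1.675000, 1.340039) = 0.024296
  u ← 1.334905 + 0.27·0.024296 = 1.341465
u(1.81) ≈ 1.3415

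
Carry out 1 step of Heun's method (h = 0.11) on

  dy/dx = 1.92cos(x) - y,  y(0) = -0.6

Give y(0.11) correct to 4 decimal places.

-0.3387

Heun: k1 = f(x_n, y_n); k2 = f(x_n + h, y_n + h·k1); y_{n+1} = y_n + (h/2)·(k1 + k2).
x=0.000000, y=-0.600000:
  k1 = f(0.000000, -0.600000) = 2.520000
  k2 = f(0.110000, -0.322800) = 2.231196
  y ← -0.600000 + (0.11/2)·(2.520000 + 2.231196) = -0.338684
y(0.11) ≈ -0.3387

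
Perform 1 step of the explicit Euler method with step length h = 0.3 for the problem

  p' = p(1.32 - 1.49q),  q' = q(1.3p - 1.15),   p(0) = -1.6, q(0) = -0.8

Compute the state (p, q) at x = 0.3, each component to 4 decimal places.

-2.8058, -0.0248

Euler on (p,q): p_{n+1} = p_n + h·p', q_{n+1} = q_n + h·q'.
0.000000: (-1.600000, -0.800000); f=(-4.019200, 2.584000) → (-2.805760, -0.024800)
(p(0.3), q(0.3)) ≈ (-2.8058, -0.0248)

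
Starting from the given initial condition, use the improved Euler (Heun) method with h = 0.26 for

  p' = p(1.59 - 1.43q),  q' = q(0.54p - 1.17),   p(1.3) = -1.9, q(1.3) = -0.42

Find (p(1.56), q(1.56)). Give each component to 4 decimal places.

-3.1574, -0.2350

Heun on (p,q): k1 = f(t_n, state_n); k2 = f(t_n + h, state_n + h·k1); state_{n+1} = state_n + (h/2)·(k1 + k2).
1.300000: (-1.900000, -0.420000)
  k1 = (-4.162140, 0.922320)
  predictor → (-2.982156, -0.180197)
  k2 = (-5.510075, 0.501013)
  → (-3.157388, -0.234967)
(p(1.56), q(1.56)) ≈ (-3.1574, -0.2350)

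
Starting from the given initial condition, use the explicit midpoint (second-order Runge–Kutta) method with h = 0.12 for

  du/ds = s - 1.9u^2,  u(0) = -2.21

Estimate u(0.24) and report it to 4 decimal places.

-11.3811

Midpoint: k1 = f(s_n, u_n); k2 = f(s_n + h/2, u_n + (h/2)·k1); u_{n+1} = u_n + h·k2.
s=0.000000, u=-2.210000:
  k1 = f(0.000000, -2.210000) = -9.279790
  k2 = f(0.060000, -2.766787) = -14.484714
  u ← -2.210000 + 0.12·(-14.484714) = -3.948166
s=0.120000, u=-3.948166:
  k1 = f(0.120000, -3.948166) = -29.497223
  k2 = f(0.180000, -5.717999) = -61.941474
  u ← -3.948166 + 0.12·(-61.941474) = -11.381143
u(0.24) ≈ -11.3811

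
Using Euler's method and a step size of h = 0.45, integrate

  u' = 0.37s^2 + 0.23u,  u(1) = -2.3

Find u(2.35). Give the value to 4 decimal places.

Euler: u_{n+1} = u_n + h·f(s_n, u_n).
s=1.000000, u=-2.300000: f=-0.159000 → u ← -2.300000 + 0.45·(-0.159000) = -2.371550
s=1.450000, u=-2.371550: f=0.232468 → u ← -2.371550 + 0.45·0.232468 = -2.266939
s=1.900000, u=-2.266939: f=0.814304 → u ← -2.266939 + 0.45·0.814304 = -1.900502
u(2.35) ≈ -1.9005

-1.9005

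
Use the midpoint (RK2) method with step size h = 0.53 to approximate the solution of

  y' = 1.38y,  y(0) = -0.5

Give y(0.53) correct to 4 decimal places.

-0.9994

Midpoint: k1 = f(t_n, y_n); k2 = f(t_n + h/2, y_n + (h/2)·k1); y_{n+1} = y_n + h·k2.
t=0.000000, y=-0.500000:
  k1 = f(0.000000, -0.500000) = -0.690000
  k2 = f(0.265000, -0.682850) = -0.942333
  y ← -0.500000 + 0.53·(-0.942333) = -0.999436
y(0.53) ≈ -0.9994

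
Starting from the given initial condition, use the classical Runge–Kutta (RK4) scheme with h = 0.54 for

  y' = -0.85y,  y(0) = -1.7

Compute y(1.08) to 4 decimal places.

RK4: k1 = f(s_n, y_n); k2 = f(s_n + h/2, y_n + (h/2)·k1); k3 = f(s_n + h/2, y_n + (h/2)·k2); k4 = f(s_n + h, y_n + h·k3); y_{n+1} = y_n + (h/6)·(k1 + 2k2 + 2k3 + k4).
s=0.000000, y=-1.700000:
  k1 = f(0.000000, -1.700000) = 1.445000
  k2 = f(0.270000, -1.309850) = 1.113372
  k3 = f(0.270000, -1.399389) = 1.189481
  k4 = f(0.540000, -1.057680) = 0.899028
  y ← -1.700000 + (0.54/6)·(k1 + 2k2 + 2k3 + k4) = -1.074524
s=0.540000, y=-1.074524:
  k1 = f(0.540000, -1.074524) = 0.913345
  k2 = f(0.810000, -0.827921) = 0.703733
  k3 = f(0.810000, -0.884516) = 0.751839
  k4 = f(1.080000, -0.668531) = 0.568251
  y ← -1.074524 + (0.54/6)·(k1 + 2k2 + 2k3 + k4) = -0.679177
y(1.08) ≈ -0.6792

-0.6792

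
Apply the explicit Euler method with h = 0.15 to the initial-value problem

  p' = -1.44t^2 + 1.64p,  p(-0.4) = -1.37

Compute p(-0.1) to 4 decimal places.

Euler: p_{n+1} = p_n + h·f(t_n, p_n).
t=-0.400000, p=-1.370000: f=-2.477200 → p ← -1.370000 + 0.15·(-2.477200) = -1.741580
t=-0.250000, p=-1.741580: f=-2.946191 → p ← -1.741580 + 0.15·(-2.946191) = -2.183509
p(-0.1) ≈ -2.1835

-2.1835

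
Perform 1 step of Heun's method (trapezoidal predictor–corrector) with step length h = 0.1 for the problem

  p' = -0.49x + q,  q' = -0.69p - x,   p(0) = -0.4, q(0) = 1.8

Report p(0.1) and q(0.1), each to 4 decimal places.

Heun on (p,q): k1 = f(x_n, state_n); k2 = f(x_n + h, state_n + h·k1); state_{n+1} = state_n + (h/2)·(k1 + k2).
0.000000: (-0.400000, 1.800000)
  k1 = (1.800000, 0.276000)
  predictor → (-0.220000, 1.827600)
  k2 = (1.778600, 0.051800)
  → (-0.221070, 1.816390)
(p(0.1), q(0.1)) ≈ (-0.2211, 1.8164)

-0.2211, 1.8164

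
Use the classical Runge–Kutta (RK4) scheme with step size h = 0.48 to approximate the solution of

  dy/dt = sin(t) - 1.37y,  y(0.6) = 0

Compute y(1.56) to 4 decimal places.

RK4: k1 = f(t_n, y_n); k2 = f(t_n + h/2, y_n + (h/2)·k1); k3 = f(t_n + h/2, y_n + (h/2)·k2); k4 = f(t_n + h, y_n + h·k3); y_{n+1} = y_n + (h/6)·(k1 + 2k2 + 2k3 + k4).
t=0.600000, y=0.000000:
  k1 = f(0.600000, 0.000000) = 0.564642
  k2 = f(0.840000, 0.135514) = 0.558989
  k3 = f(0.840000, 0.134157) = 0.560848
  k4 = f(1.080000, 0.269207) = 0.513144
  y ← 0.000000 + (0.48/6)·(k1 + 2k2 + 2k3 + k4) = 0.265397
t=1.080000, y=0.265397:
  k1 = f(1.080000, 0.265397) = 0.518364
  k2 = f(1.320000, 0.389804) = 0.434683
  k3 = f(1.320000, 0.369721) = 0.462198
  k4 = f(1.560000, 0.487252) = 0.332407
  y ← 0.265397 + (0.48/6)·(k1 + 2k2 + 2k3 + k4) = 0.476959
y(1.56) ≈ 0.4770

0.4770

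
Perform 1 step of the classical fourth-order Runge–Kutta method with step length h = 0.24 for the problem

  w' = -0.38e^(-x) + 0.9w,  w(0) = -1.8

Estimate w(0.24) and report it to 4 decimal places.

-2.3249

RK4: k1 = f(x_n, w_n); k2 = f(x_n + h/2, w_n + (h/2)·k1); k3 = f(x_n + h/2, w_n + (h/2)·k2); k4 = f(x_n + h, w_n + h·k3); w_{n+1} = w_n + (h/6)·(k1 + 2k2 + 2k3 + k4).
x=0.000000, w=-1.800000:
  k1 = f(0.000000, -1.800000) = -2.000000
  k2 = f(0.120000, -2.040000) = -2.173030
  k3 = f(0.120000, -2.060764) = -2.191717
  k4 = f(0.240000, -2.326012) = -2.392329
  w ← -1.800000 + (0.24/6)·(k1 + 2k2 + 2k3 + k4) = -2.324873
w(0.24) ≈ -2.3249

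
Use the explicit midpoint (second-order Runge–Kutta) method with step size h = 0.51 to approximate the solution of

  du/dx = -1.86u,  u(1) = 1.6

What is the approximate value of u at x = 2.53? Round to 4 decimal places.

Midpoint: k1 = f(x_n, u_n); k2 = f(x_n + h/2, u_n + (h/2)·k1); u_{n+1} = u_n + h·k2.
x=1.000000, u=1.600000:
  k1 = f(1.000000, 1.600000) = -2.976000
  k2 = f(1.255000, 0.841120) = -1.564483
  u ← 1.600000 + 0.51·(-1.564483) = 0.802114
x=1.510000, u=0.802114:
  k1 = f(1.510000, 0.802114) = -1.491931
  k2 = f(1.765000, 0.421671) = -0.784308
  u ← 0.802114 + 0.51·(-0.784308) = 0.402116
x=2.020000, u=0.402116:
  k1 = f(2.020000, 0.402116) = -0.747936
  k2 = f(2.275000, 0.211393) = -0.393190
  u ← 0.402116 + 0.51·(-0.393190) = 0.201589
u(2.53) ≈ 0.2016

0.2016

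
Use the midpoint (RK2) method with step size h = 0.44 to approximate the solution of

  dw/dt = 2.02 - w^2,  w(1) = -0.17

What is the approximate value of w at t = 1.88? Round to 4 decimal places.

Midpoint: k1 = f(t_n, w_n); k2 = f(t_n + h/2, w_n + (h/2)·k1); w_{n+1} = w_n + h·k2.
t=1.000000, w=-0.170000:
  k1 = f(1.000000, -0.170000) = 1.991100
  k2 = f(1.220000, 0.268042) = 1.948153
  w ← -0.170000 + 0.44·1.948153 = 0.687188
t=1.440000, w=0.687188:
  k1 = f(1.440000, 0.687188) = 1.547773
  k2 = f(1.660000, 1.027698) = 0.963838
  w ← 0.687188 + 0.44·0.963838 = 1.111276
w(1.88) ≈ 1.1113

1.1113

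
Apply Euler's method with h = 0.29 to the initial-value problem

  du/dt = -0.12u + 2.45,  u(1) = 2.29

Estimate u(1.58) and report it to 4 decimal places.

3.5297

Euler: u_{n+1} = u_n + h·f(t_n, u_n).
t=1.000000, u=2.290000: f=2.175200 → u ← 2.290000 + 0.29·2.175200 = 2.920808
t=1.290000, u=2.920808: f=2.099503 → u ← 2.920808 + 0.29·2.099503 = 3.529664
u(1.58) ≈ 3.5297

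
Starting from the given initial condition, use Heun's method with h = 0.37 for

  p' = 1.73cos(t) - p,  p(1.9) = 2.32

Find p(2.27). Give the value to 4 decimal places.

1.3492

Heun: k1 = f(t_n, p_n); k2 = f(t_n + h, p_n + h·k1); p_{n+1} = p_n + (h/2)·(k1 + k2).
t=1.900000, p=2.320000:
  k1 = f(1.900000, 2.320000) = -2.879291
  k2 = f(2.270000, 1.254662) = -2.368105
  p ← 2.320000 + (0.37/2)·(-2.879291 + (-2.368105)) = 1.349232
p(2.27) ≈ 1.3492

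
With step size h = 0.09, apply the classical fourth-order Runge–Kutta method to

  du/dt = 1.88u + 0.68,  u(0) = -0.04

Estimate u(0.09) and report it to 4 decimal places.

0.0193

RK4: k1 = f(t_n, u_n); k2 = f(t_n + h/2, u_n + (h/2)·k1); k3 = f(t_n + h/2, u_n + (h/2)·k2); k4 = f(t_n + h, u_n + h·k3); u_{n+1} = u_n + (h/6)·(k1 + 2k2 + 2k3 + k4).
t=0.000000, u=-0.040000:
  k1 = f(0.000000, -0.040000) = 0.604800
  k2 = f(0.045000, -0.012784) = 0.655966
  k3 = f(0.045000, -0.010482) = 0.660295
  k4 = f(0.090000, 0.019427) = 0.716522
  u ← -0.040000 + (0.09/6)·(k1 + 2k2 + 2k3 + k4) = 0.019308
u(0.09) ≈ 0.0193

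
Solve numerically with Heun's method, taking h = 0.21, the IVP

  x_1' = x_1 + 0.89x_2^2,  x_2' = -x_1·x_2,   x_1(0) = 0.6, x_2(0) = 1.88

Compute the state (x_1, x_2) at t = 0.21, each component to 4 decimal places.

Heun on (x_1,x_2): k1 = f(t_n, state_n); k2 = f(t_n + h, state_n + h·k1); state_{n+1} = state_n + (h/2)·(k1 + k2).
0.000000: (0.600000, 1.880000)
  k1 = (3.745616, -1.128000)
  predictor → (1.386579, 1.643120)
  k2 = (3.789440, -2.278316)
  → (1.391181, 1.522337)
(x_1(0.21), x_2(0.21)) ≈ (1.3912, 1.5223)

1.3912, 1.5223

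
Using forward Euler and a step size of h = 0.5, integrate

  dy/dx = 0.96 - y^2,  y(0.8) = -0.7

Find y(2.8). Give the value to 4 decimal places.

0.7894

Euler: y_{n+1} = y_n + h·f(x_n, y_n).
x=0.800000, y=-0.700000: f=0.470000 → y ← -0.700000 + 0.5·0.470000 = -0.465000
x=1.300000, y=-0.465000: f=0.743775 → y ← -0.465000 + 0.5·0.743775 = -0.093112
x=1.800000, y=-0.093112: f=0.951330 → y ← -0.093112 + 0.5·0.951330 = 0.382553
x=2.300000, y=0.382553: f=0.813654 → y ← 0.382553 + 0.5·0.813654 = 0.789379
y(2.8) ≈ 0.7894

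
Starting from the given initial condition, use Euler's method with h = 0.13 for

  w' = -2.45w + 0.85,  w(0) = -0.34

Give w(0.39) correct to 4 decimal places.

0.1295

Euler: w_{n+1} = w_n + h·f(t_n, w_n).
t=0.000000, w=-0.340000: f=1.683000 → w ← -0.340000 + 0.13·1.683000 = -0.121210
t=0.130000, w=-0.121210: f=1.146965 → w ← -0.121210 + 0.13·1.146965 = 0.027895
t=0.260000, w=0.027895: f=0.781656 → w ← 0.027895 + 0.13·0.781656 = 0.129511
w(0.39) ≈ 0.1295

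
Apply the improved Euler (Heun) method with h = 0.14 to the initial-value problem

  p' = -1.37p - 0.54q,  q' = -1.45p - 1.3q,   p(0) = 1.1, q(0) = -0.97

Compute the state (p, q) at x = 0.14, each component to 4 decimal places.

Heun on (p,q): k1 = f(x_n, state_n); k2 = f(x_n + h, state_n + h·k1); state_{n+1} = state_n + (h/2)·(k1 + k2).
0.000000: (1.100000, -0.970000)
  k1 = (-0.983200, -0.334000)
  predictor → (0.962352, -1.016760)
  k2 = (-0.769372, -0.073622)
  → (0.977320, -0.998534)
(p(0.14), q(0.14)) ≈ (0.9773, -0.9985)

0.9773, -0.9985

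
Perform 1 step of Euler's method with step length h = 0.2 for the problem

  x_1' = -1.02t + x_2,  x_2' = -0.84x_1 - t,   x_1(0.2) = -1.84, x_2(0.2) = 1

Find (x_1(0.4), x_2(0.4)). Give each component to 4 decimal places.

Euler on (x_1,x_2): x_1_{n+1} = x_1_n + h·x_1', x_2_{n+1} = x_2_n + h·x_2'.
0.200000: (-1.840000, 1.000000); f=(0.796000, 1.345600) → (-1.680800, 1.269120)
(x_1(0.4), x_2(0.4)) ≈ (-1.6808, 1.2691)

-1.6808, 1.2691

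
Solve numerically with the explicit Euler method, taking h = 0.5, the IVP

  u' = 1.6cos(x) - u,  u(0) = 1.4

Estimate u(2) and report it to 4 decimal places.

0.6357

Euler: u_{n+1} = u_n + h·f(x_n, u_n).
x=0.000000, u=1.400000: f=0.200000 → u ← 1.400000 + 0.5·0.200000 = 1.500000
x=0.500000, u=1.500000: f=-0.095868 → u ← 1.500000 + 0.5·(-0.095868) = 1.452066
x=1.000000, u=1.452066: f=-0.587582 → u ← 1.452066 + 0.5·(-0.587582) = 1.158275
x=1.500000, u=1.158275: f=-1.045095 → u ← 1.158275 + 0.5·(-1.045095) = 0.635727
u(2) ≈ 0.6357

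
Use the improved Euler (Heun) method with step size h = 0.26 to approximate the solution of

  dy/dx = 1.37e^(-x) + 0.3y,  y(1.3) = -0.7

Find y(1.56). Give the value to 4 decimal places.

Heun: k1 = f(x_n, y_n); k2 = f(x_n + h, y_n + h·k1); y_{n+1} = y_n + (h/2)·(k1 + k2).
x=1.300000, y=-0.700000:
  k1 = f(1.300000, -0.700000) = 0.163369
  k2 = f(1.560000, -0.657524) = 0.090629
  y ← -0.700000 + (0.26/2)·(0.163369 + 0.090629) = -0.666980
y(1.56) ≈ -0.6670

-0.6670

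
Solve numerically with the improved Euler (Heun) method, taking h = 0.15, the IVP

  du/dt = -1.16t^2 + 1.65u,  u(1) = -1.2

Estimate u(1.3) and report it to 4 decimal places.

-2.5367

Heun: k1 = f(t_n, u_n); k2 = f(t_n + h, u_n + h·k1); u_{n+1} = u_n + (h/2)·(k1 + k2).
t=1.000000, u=-1.200000:
  k1 = f(1.000000, -1.200000) = -3.140000
  k2 = f(1.150000, -1.671000) = -4.291250
  u ← -1.200000 + (0.15/2)·(-3.140000 + (-4.291250)) = -1.757344
t=1.150000, u=-1.757344:
  k1 = f(1.150000, -1.757344) = -4.433717
  k2 = f(1.300000, -2.422401) = -5.957362
  u ← -1.757344 + (0.15/2)·(-4.433717 + (-5.957362)) = -2.536675
u(1.3) ≈ -2.5367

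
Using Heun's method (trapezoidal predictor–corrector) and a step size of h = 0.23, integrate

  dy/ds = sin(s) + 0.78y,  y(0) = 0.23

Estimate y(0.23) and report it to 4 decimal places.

Heun: k1 = f(s_n, y_n); k2 = f(s_n + h, y_n + h·k1); y_{n+1} = y_n + (h/2)·(k1 + k2).
s=0.000000, y=0.230000:
  k1 = f(0.000000, 0.230000) = 0.179400
  k2 = f(0.230000, 0.271262) = 0.439562
  y ← 0.230000 + (0.23/2)·(0.179400 + 0.439562) = 0.301181
y(0.23) ≈ 0.3012

0.3012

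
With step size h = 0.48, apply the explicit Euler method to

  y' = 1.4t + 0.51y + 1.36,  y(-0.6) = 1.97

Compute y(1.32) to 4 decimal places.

8.4291

Euler: y_{n+1} = y_n + h·f(t_n, y_n).
t=-0.600000, y=1.970000: f=1.524700 → y ← 1.970000 + 0.48·1.524700 = 2.701856
t=-0.120000, y=2.701856: f=2.569947 → y ← 2.701856 + 0.48·2.569947 = 3.935430
t=0.360000, y=3.935430: f=3.871069 → y ← 3.935430 + 0.48·3.871069 = 5.793544
t=0.840000, y=5.793544: f=5.490707 → y ← 5.793544 + 0.48·5.490707 = 8.429083
y(1.32) ≈ 8.4291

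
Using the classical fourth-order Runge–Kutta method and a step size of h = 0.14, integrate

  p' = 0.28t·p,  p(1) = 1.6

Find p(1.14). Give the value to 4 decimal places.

1.6685

RK4: k1 = f(t_n, p_n); k2 = f(t_n + h/2, p_n + (h/2)·k1); k3 = f(t_n + h/2, p_n + (h/2)·k2); k4 = f(t_n + h, p_n + h·k3); p_{n+1} = p_n + (h/6)·(k1 + 2k2 + 2k3 + k4).
t=1.000000, p=1.600000:
  k1 = f(1.000000, 1.600000) = 0.448000
  k2 = f(1.070000, 1.631360) = 0.488755
  k3 = f(1.070000, 1.634213) = 0.489610
  k4 = f(1.140000, 1.668545) = 0.532600
  p ← 1.600000 + (0.14/6)·(k1 + 2k2 + 2k3 + k4) = 1.668538
p(1.14) ≈ 1.6685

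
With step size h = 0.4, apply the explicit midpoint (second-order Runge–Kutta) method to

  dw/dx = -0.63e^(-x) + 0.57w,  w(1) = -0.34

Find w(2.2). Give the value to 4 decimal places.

Midpoint: k1 = f(x_n, w_n); k2 = f(x_n + h/2, w_n + (h/2)·k1); w_{n+1} = w_n + h·k2.
x=1.000000, w=-0.340000:
  k1 = f(1.000000, -0.340000) = -0.425564
  k2 = f(1.200000, -0.425113) = -0.432067
  w ← -0.340000 + 0.4·(-0.432067) = -0.512827
x=1.400000, w=-0.512827:
  k1 = f(1.400000, -0.512827) = -0.447667
  k2 = f(1.600000, -0.602360) = -0.470540
  w ← -0.512827 + 0.4·(-0.470540) = -0.701043
x=1.800000, w=-0.701043:
  k1 = f(1.800000, -0.701043) = -0.503733
  k2 = f(2.000000, -0.801789) = -0.542281
  w ← -0.701043 + 0.4·(-0.542281) = -0.917955
w(2.2) ≈ -0.9180

-0.9180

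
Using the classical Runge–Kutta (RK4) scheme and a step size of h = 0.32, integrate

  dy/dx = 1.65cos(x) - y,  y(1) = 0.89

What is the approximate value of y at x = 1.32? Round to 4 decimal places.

0.8224

RK4: k1 = f(x_n, y_n); k2 = f(x_n + h/2, y_n + (h/2)·k1); k3 = f(x_n + h/2, y_n + (h/2)·k2); k4 = f(x_n + h, y_n + h·k3); y_{n+1} = y_n + (h/6)·(k1 + 2k2 + 2k3 + k4).
x=1.000000, y=0.890000:
  k1 = f(1.000000, 0.890000) = 0.001499
  k2 = f(1.160000, 0.890240) = -0.231330
  k3 = f(1.160000, 0.852987) = -0.194077
  k4 = f(1.320000, 0.827895) = -0.418406
  y ← 0.890000 + (0.32/6)·(k1 + 2k2 + 2k3 + k4) = 0.822388
y(1.32) ≈ 0.8224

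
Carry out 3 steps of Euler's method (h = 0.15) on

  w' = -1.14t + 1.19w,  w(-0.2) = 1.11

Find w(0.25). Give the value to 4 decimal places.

1.8573

Euler: w_{n+1} = w_n + h·f(t_n, w_n).
t=-0.200000, w=1.110000: f=1.548900 → w ← 1.110000 + 0.15·1.548900 = 1.342335
t=-0.050000, w=1.342335: f=1.654379 → w ← 1.342335 + 0.15·1.654379 = 1.590492
t=0.100000, w=1.590492: f=1.778685 → w ← 1.590492 + 0.15·1.778685 = 1.857295
w(0.25) ≈ 1.8573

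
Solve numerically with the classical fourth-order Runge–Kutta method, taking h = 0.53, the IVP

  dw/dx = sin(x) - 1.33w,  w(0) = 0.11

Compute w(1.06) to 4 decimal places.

RK4: k1 = f(x_n, w_n); k2 = f(x_n + h/2, w_n + (h/2)·k1); k3 = f(x_n + h/2, w_n + (h/2)·k2); k4 = f(x_n + h, w_n + h·k3); w_{n+1} = w_n + (h/6)·(k1 + 2k2 + 2k3 + k4).
x=0.000000, w=0.110000:
  k1 = f(0.000000, 0.110000) = -0.146300
  k2 = f(0.265000, 0.071231) = 0.167173
  k3 = f(0.265000, 0.154301) = 0.056689
  k4 = f(0.530000, 0.140045) = 0.319273
  w ← 0.110000 + (0.53/6)·(k1 + 2k2 + 2k3 + k4) = 0.164828
x=0.530000, w=0.164828:
  k1 = f(0.530000, 0.164828) = 0.286312
  k2 = f(0.795000, 0.240701) = 0.393731
  k3 = f(0.795000, 0.269167) = 0.355871
  k4 = f(1.060000, 0.353440) = 0.402280
  w ← 0.164828 + (0.53/6)·(k1 + 2k2 + 2k3 + k4) = 0.358084
w(1.06) ≈ 0.3581

0.3581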